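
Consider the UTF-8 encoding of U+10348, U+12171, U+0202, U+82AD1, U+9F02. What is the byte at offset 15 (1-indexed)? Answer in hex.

1-indexed offset 15 is 0-indexed offset 14.
U+10348 → 4-byte form F0 90 8D 88 at offsets 0–3.
U+12171 → 4-byte form F0 92 85 B1 at offsets 4–7.
U+0202 → 2-byte form C8 82 at offsets 8–9.
U+82AD1 → 4-byte form F2 82 AB 91 at offsets 10–13.
U+9F02 → 3-byte form E9 BC 82 at offsets 14–16.
Offset 14 falls in char 5's range; it's byte 1 of E9 BC 82 = 0xE9.

0xE9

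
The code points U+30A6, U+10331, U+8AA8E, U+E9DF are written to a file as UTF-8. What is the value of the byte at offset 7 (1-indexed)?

0xB1

1-indexed offset 7 is 0-indexed offset 6.
U+30A6 → 3-byte form E3 82 A6 at offsets 0–2.
U+10331 → 4-byte form F0 90 8C B1 at offsets 3–6.
Offset 6 falls in char 2's range; it's byte 4 of F0 90 8C B1 = 0xB1.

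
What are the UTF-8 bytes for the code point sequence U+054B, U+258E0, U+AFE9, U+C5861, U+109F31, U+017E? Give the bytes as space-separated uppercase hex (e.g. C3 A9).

U+054B: 2-byte form → D5 8B.
U+258E0: 4-byte form → F0 A5 A3 A0.
U+AFE9: 3-byte form → EA BF A9.
U+C5861: 4-byte form → F3 85 A1 A1.
U+109F31: 4-byte form → F4 89 BC B1.
U+017E: 2-byte form → C5 BE.
Concatenated (19 bytes): D5 8B F0 A5 A3 A0 EA BF A9 F3 85 A1 A1 F4 89 BC B1 C5 BE.

D5 8B F0 A5 A3 A0 EA BF A9 F3 85 A1 A1 F4 89 BC B1 C5 BE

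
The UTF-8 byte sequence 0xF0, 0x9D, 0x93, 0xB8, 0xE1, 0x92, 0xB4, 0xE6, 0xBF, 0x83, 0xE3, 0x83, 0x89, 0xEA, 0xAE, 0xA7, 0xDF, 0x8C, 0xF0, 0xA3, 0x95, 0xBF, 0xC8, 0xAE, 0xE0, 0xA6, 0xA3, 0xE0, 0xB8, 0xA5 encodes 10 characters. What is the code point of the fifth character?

U+ABA7

Offset 0: leading byte 0xF0 = 11110000 → 4-byte char #1 = F0 9D 93 B8.
Offset 4: leading byte 0xE1 = 11100001 → 3-byte char #2 = E1 92 B4.
Offset 7: leading byte 0xE6 = 11100110 → 3-byte char #3 = E6 BF 83.
Offset 10: leading byte 0xE3 = 11100011 → 3-byte char #4 = E3 83 89.
Offset 13: leading byte 0xEA = 11101010 → 3-byte char #5 = EA AE A7.
Leading byte 0xEA = 11101010 matches 1110xxxx → 3-byte sequence.
Byte 1: 0xEA = 11101010, payload 1010 (4 bits).
Byte 2: 0xAE = 10101110 (10xxxxxx ✓), payload 101110.
Byte 3: 0xA7 = 10100111 (10xxxxxx ✓), payload 100111.
Concatenate: 1010101110100111 = 0xABA7 (16 bits → U+ABA7).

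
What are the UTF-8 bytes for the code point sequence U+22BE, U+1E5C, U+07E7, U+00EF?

E2 8A BE E1 B9 9C DF A7 C3 AF

U+22BE: 3-byte form → E2 8A BE.
U+1E5C: 3-byte form → E1 B9 9C.
U+07E7: 2-byte form → DF A7.
U+00EF: 2-byte form → C3 AF.
Concatenated (10 bytes): E2 8A BE E1 B9 9C DF A7 C3 AF.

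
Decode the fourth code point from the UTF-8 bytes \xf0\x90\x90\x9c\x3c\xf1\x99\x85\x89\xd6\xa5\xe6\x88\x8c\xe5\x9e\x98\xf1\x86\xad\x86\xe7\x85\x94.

U+05A5

Offset 0: leading byte 0xF0 = 11110000 → 4-byte char #1 = F0 90 90 9C.
Offset 4: leading byte 0x3C = 00111100 → 1-byte char #2 = 3C.
Offset 5: leading byte 0xF1 = 11110001 → 4-byte char #3 = F1 99 85 89.
Offset 9: leading byte 0xD6 = 11010110 → 2-byte char #4 = D6 A5.
Leading byte 0xD6 = 11010110 matches 110xxxxx → 2-byte sequence.
Byte 1: 0xD6 = 11010110, payload 10110 (5 bits).
Byte 2: 0xA5 = 10100101 (10xxxxxx ✓), payload 100101.
Concatenate: 10110100101 = 0x5A5 (11 bits → U+05A5).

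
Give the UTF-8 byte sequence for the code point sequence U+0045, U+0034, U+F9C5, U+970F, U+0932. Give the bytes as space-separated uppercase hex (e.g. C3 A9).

45 34 EF A7 85 E9 9C 8F E0 A4 B2

U+0045: 1-byte form → 45.
U+0034: 1-byte form → 34.
U+F9C5: 3-byte form → EF A7 85.
U+970F: 3-byte form → E9 9C 8F.
U+0932: 3-byte form → E0 A4 B2.
Concatenated (11 bytes): 45 34 EF A7 85 E9 9C 8F E0 A4 B2.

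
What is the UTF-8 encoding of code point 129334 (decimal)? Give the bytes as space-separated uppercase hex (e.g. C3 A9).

U+1F936 = 0x1F936 = 129334 decimal. In range U+10000–U+10FFFF → 4-byte form: 11110xxx 10xxxxxx 10xxxxxx 10xxxxxx.
Binary (21 bits): 000011111100100110110.
Split 3+6+6+6: 000 | 011111 | 100100 | 110110.
Byte 1: 11110000 = 0xF0.
Byte 2: 10011111 = 0x9F.
Byte 3: 10100100 = 0xA4.
Byte 4: 10110110 = 0xB6.

F0 9F A4 B6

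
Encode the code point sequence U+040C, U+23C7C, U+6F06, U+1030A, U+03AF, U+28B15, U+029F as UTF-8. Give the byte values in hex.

D0 8C F0 A3 B1 BC E6 BC 86 F0 90 8C 8A CE AF F0 A8 AC 95 CA 9F

U+040C: 2-byte form → D0 8C.
U+23C7C: 4-byte form → F0 A3 B1 BC.
U+6F06: 3-byte form → E6 BC 86.
U+1030A: 4-byte form → F0 90 8C 8A.
U+03AF: 2-byte form → CE AF.
U+28B15: 4-byte form → F0 A8 AC 95.
U+029F: 2-byte form → CA 9F.
Concatenated (21 bytes): D0 8C F0 A3 B1 BC E6 BC 86 F0 90 8C 8A CE AF F0 A8 AC 95 CA 9F.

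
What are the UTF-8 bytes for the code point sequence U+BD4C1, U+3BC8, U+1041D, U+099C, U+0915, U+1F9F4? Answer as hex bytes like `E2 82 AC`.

F2 BD 93 81 E3 AF 88 F0 90 90 9D E0 A6 9C E0 A4 95 F0 9F A7 B4

U+BD4C1: 4-byte form → F2 BD 93 81.
U+3BC8: 3-byte form → E3 AF 88.
U+1041D: 4-byte form → F0 90 90 9D.
U+099C: 3-byte form → E0 A6 9C.
U+0915: 3-byte form → E0 A4 95.
U+1F9F4: 4-byte form → F0 9F A7 B4.
Concatenated (21 bytes): F2 BD 93 81 E3 AF 88 F0 90 90 9D E0 A6 9C E0 A4 95 F0 9F A7 B4.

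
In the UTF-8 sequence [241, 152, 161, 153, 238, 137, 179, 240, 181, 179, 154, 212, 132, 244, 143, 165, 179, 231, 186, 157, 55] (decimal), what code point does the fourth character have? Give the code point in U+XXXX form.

Offset 0: leading byte 0xF1 = 11110001 → 4-byte char #1 = F1 98 A1 99.
Offset 4: leading byte 0xEE = 11101110 → 3-byte char #2 = EE 89 B3.
Offset 7: leading byte 0xF0 = 11110000 → 4-byte char #3 = F0 B5 B3 9A.
Offset 11: leading byte 0xD4 = 11010100 → 2-byte char #4 = D4 84.
Leading byte 0xD4 = 11010100 matches 110xxxxx → 2-byte sequence.
Byte 1: 0xD4 = 11010100, payload 10100 (5 bits).
Byte 2: 0x84 = 10000100 (10xxxxxx ✓), payload 000100.
Concatenate: 10100000100 = 0x504 (11 bits → U+0504).

U+0504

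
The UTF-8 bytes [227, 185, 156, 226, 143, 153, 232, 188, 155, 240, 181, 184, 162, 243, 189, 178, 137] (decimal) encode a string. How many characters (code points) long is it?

5

Byte at offset 0: 0xE3 = 11100011 → 3-byte char (#1). Advance 3.
Byte at offset 3: 0xE2 = 11100010 → 3-byte char (#2). Advance 3.
Byte at offset 6: 0xE8 = 11101000 → 3-byte char (#3). Advance 3.
Byte at offset 9: 0xF0 = 11110000 → 4-byte char (#4). Advance 4.
Byte at offset 13: 0xF3 = 11110011 → 4-byte char (#5). Advance 4.
Reached end at offset 17 after 5 code points.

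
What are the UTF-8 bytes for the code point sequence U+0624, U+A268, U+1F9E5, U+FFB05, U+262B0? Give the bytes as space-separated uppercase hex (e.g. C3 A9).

D8 A4 EA 89 A8 F0 9F A7 A5 F3 BF AC 85 F0 A6 8A B0

U+0624: 2-byte form → D8 A4.
U+A268: 3-byte form → EA 89 A8.
U+1F9E5: 4-byte form → F0 9F A7 A5.
U+FFB05: 4-byte form → F3 BF AC 85.
U+262B0: 4-byte form → F0 A6 8A B0.
Concatenated (17 bytes): D8 A4 EA 89 A8 F0 9F A7 A5 F3 BF AC 85 F0 A6 8A B0.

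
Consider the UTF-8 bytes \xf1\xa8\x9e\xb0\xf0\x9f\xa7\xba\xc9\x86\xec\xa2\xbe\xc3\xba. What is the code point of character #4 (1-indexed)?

U+C8BE

Offset 0: leading byte 0xF1 = 11110001 → 4-byte char #1 = F1 A8 9E B0.
Offset 4: leading byte 0xF0 = 11110000 → 4-byte char #2 = F0 9F A7 BA.
Offset 8: leading byte 0xC9 = 11001001 → 2-byte char #3 = C9 86.
Offset 10: leading byte 0xEC = 11101100 → 3-byte char #4 = EC A2 BE.
Leading byte 0xEC = 11101100 matches 1110xxxx → 3-byte sequence.
Byte 1: 0xEC = 11101100, payload 1100 (4 bits).
Byte 2: 0xA2 = 10100010 (10xxxxxx ✓), payload 100010.
Byte 3: 0xBE = 10111110 (10xxxxxx ✓), payload 111110.
Concatenate: 1100100010111110 = 0xC8BE (16 bits → U+C8BE).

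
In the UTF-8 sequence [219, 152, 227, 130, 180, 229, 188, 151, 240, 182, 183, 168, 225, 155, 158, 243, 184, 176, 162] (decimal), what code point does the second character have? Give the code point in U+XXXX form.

Offset 0: leading byte 0xDB = 11011011 → 2-byte char #1 = DB 98.
Offset 2: leading byte 0xE3 = 11100011 → 3-byte char #2 = E3 82 B4.
Leading byte 0xE3 = 11100011 matches 1110xxxx → 3-byte sequence.
Byte 1: 0xE3 = 11100011, payload 0011 (4 bits).
Byte 2: 0x82 = 10000010 (10xxxxxx ✓), payload 000010.
Byte 3: 0xB4 = 10110100 (10xxxxxx ✓), payload 110100.
Concatenate: 0011000010110100 = 0x30B4 (16 bits → U+30B4).

U+30B4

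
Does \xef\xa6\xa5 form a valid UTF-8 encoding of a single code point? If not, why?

Leading byte 0xEF = 11101111 → 3-byte form.
Continuation bytes 0xA6=10100110, 0xA5=10100101 all match 10xxxxxx.
Decoded value 0xF9A5 is ≥ 0x800 (shortest form) and not a surrogate.

valid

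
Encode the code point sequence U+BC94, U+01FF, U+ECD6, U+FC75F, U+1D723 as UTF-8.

EB B2 94 C7 BF EE B3 96 F3 BC 9D 9F F0 9D 9C A3

U+BC94: 3-byte form → EB B2 94.
U+01FF: 2-byte form → C7 BF.
U+ECD6: 3-byte form → EE B3 96.
U+FC75F: 4-byte form → F3 BC 9D 9F.
U+1D723: 4-byte form → F0 9D 9C A3.
Concatenated (16 bytes): EB B2 94 C7 BF EE B3 96 F3 BC 9D 9F F0 9D 9C A3.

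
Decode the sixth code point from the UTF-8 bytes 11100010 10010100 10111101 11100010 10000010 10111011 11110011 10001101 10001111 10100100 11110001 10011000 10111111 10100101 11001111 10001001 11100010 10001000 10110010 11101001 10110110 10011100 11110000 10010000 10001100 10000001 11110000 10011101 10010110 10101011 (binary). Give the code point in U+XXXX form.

Offset 0: leading byte 0xE2 = 11100010 → 3-byte char #1 = E2 94 BD.
Offset 3: leading byte 0xE2 = 11100010 → 3-byte char #2 = E2 82 BB.
Offset 6: leading byte 0xF3 = 11110011 → 4-byte char #3 = F3 8D 8F A4.
Offset 10: leading byte 0xF1 = 11110001 → 4-byte char #4 = F1 98 BF A5.
Offset 14: leading byte 0xCF = 11001111 → 2-byte char #5 = CF 89.
Offset 16: leading byte 0xE2 = 11100010 → 3-byte char #6 = E2 88 B2.
Leading byte 0xE2 = 11100010 matches 1110xxxx → 3-byte sequence.
Byte 1: 0xE2 = 11100010, payload 0010 (4 bits).
Byte 2: 0x88 = 10001000 (10xxxxxx ✓), payload 001000.
Byte 3: 0xB2 = 10110010 (10xxxxxx ✓), payload 110010.
Concatenate: 0010001000110010 = 0x2232 (16 bits → U+2232).

U+2232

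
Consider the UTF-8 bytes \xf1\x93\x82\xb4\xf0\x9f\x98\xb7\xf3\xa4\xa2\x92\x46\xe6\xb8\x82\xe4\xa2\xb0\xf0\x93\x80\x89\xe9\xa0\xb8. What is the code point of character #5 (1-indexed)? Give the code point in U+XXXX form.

U+6E02

Offset 0: leading byte 0xF1 = 11110001 → 4-byte char #1 = F1 93 82 B4.
Offset 4: leading byte 0xF0 = 11110000 → 4-byte char #2 = F0 9F 98 B7.
Offset 8: leading byte 0xF3 = 11110011 → 4-byte char #3 = F3 A4 A2 92.
Offset 12: leading byte 0x46 = 01000110 → 1-byte char #4 = 46.
Offset 13: leading byte 0xE6 = 11100110 → 3-byte char #5 = E6 B8 82.
Leading byte 0xE6 = 11100110 matches 1110xxxx → 3-byte sequence.
Byte 1: 0xE6 = 11100110, payload 0110 (4 bits).
Byte 2: 0xB8 = 10111000 (10xxxxxx ✓), payload 111000.
Byte 3: 0x82 = 10000010 (10xxxxxx ✓), payload 000010.
Concatenate: 0110111000000010 = 0x6E02 (16 bits → U+6E02).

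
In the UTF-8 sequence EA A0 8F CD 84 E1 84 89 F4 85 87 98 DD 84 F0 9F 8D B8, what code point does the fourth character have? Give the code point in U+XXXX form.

Offset 0: leading byte 0xEA = 11101010 → 3-byte char #1 = EA A0 8F.
Offset 3: leading byte 0xCD = 11001101 → 2-byte char #2 = CD 84.
Offset 5: leading byte 0xE1 = 11100001 → 3-byte char #3 = E1 84 89.
Offset 8: leading byte 0xF4 = 11110100 → 4-byte char #4 = F4 85 87 98.
Leading byte 0xF4 = 11110100 matches 11110xxx → 4-byte sequence.
Byte 1: 0xF4 = 11110100, payload 100 (3 bits).
Byte 2: 0x85 = 10000101 (10xxxxxx ✓), payload 000101.
Byte 3: 0x87 = 10000111 (10xxxxxx ✓), payload 000111.
Byte 4: 0x98 = 10011000 (10xxxxxx ✓), payload 011000.
Concatenate: 100000101000111011000 = 0x1051D8 (21 bits → U+1051D8).

U+1051D8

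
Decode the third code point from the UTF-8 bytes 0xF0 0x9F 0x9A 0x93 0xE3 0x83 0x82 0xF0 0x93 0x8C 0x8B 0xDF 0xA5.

U+1330B

Offset 0: leading byte 0xF0 = 11110000 → 4-byte char #1 = F0 9F 9A 93.
Offset 4: leading byte 0xE3 = 11100011 → 3-byte char #2 = E3 83 82.
Offset 7: leading byte 0xF0 = 11110000 → 4-byte char #3 = F0 93 8C 8B.
Leading byte 0xF0 = 11110000 matches 11110xxx → 4-byte sequence.
Byte 1: 0xF0 = 11110000, payload 000 (3 bits).
Byte 2: 0x93 = 10010011 (10xxxxxx ✓), payload 010011.
Byte 3: 0x8C = 10001100 (10xxxxxx ✓), payload 001100.
Byte 4: 0x8B = 10001011 (10xxxxxx ✓), payload 001011.
Concatenate: 000010011001100001011 = 0x1330B (21 bits → U+1330B).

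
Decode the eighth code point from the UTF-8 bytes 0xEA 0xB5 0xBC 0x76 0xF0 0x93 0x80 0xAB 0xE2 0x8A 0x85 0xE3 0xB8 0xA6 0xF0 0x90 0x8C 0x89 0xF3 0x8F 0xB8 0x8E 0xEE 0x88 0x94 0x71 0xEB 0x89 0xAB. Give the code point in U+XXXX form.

U+E214

Offset 0: leading byte 0xEA = 11101010 → 3-byte char #1 = EA B5 BC.
Offset 3: leading byte 0x76 = 01110110 → 1-byte char #2 = 76.
Offset 4: leading byte 0xF0 = 11110000 → 4-byte char #3 = F0 93 80 AB.
Offset 8: leading byte 0xE2 = 11100010 → 3-byte char #4 = E2 8A 85.
Offset 11: leading byte 0xE3 = 11100011 → 3-byte char #5 = E3 B8 A6.
Offset 14: leading byte 0xF0 = 11110000 → 4-byte char #6 = F0 90 8C 89.
Offset 18: leading byte 0xF3 = 11110011 → 4-byte char #7 = F3 8F B8 8E.
Offset 22: leading byte 0xEE = 11101110 → 3-byte char #8 = EE 88 94.
Leading byte 0xEE = 11101110 matches 1110xxxx → 3-byte sequence.
Byte 1: 0xEE = 11101110, payload 1110 (4 bits).
Byte 2: 0x88 = 10001000 (10xxxxxx ✓), payload 001000.
Byte 3: 0x94 = 10010100 (10xxxxxx ✓), payload 010100.
Concatenate: 1110001000010100 = 0xE214 (16 bits → U+E214).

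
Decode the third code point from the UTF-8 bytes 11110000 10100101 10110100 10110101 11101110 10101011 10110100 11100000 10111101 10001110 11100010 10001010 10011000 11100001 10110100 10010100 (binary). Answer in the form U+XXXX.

Offset 0: leading byte 0xF0 = 11110000 → 4-byte char #1 = F0 A5 B4 B5.
Offset 4: leading byte 0xEE = 11101110 → 3-byte char #2 = EE AB B4.
Offset 7: leading byte 0xE0 = 11100000 → 3-byte char #3 = E0 BD 8E.
Leading byte 0xE0 = 11100000 matches 1110xxxx → 3-byte sequence.
Byte 1: 0xE0 = 11100000, payload 0000 (4 bits).
Byte 2: 0xBD = 10111101 (10xxxxxx ✓), payload 111101.
Byte 3: 0x8E = 10001110 (10xxxxxx ✓), payload 001110.
Concatenate: 0000111101001110 = 0xF4E (16 bits → U+0F4E).

U+0F4E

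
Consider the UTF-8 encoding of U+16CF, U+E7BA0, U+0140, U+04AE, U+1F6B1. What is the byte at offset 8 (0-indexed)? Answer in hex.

0x80

U+16CF → 3-byte form E1 9B 8F at offsets 0–2.
U+E7BA0 → 4-byte form F3 A7 AE A0 at offsets 3–6.
U+0140 → 2-byte form C5 80 at offsets 7–8.
Offset 8 falls in char 3's range; it's byte 2 of C5 80 = 0x80.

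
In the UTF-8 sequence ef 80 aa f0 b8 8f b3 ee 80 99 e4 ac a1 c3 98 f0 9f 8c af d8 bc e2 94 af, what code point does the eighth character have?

Offset 0: leading byte 0xEF = 11101111 → 3-byte char #1 = EF 80 AA.
Offset 3: leading byte 0xF0 = 11110000 → 4-byte char #2 = F0 B8 8F B3.
Offset 7: leading byte 0xEE = 11101110 → 3-byte char #3 = EE 80 99.
Offset 10: leading byte 0xE4 = 11100100 → 3-byte char #4 = E4 AC A1.
Offset 13: leading byte 0xC3 = 11000011 → 2-byte char #5 = C3 98.
Offset 15: leading byte 0xF0 = 11110000 → 4-byte char #6 = F0 9F 8C AF.
Offset 19: leading byte 0xD8 = 11011000 → 2-byte char #7 = D8 BC.
Offset 21: leading byte 0xE2 = 11100010 → 3-byte char #8 = E2 94 AF.
Leading byte 0xE2 = 11100010 matches 1110xxxx → 3-byte sequence.
Byte 1: 0xE2 = 11100010, payload 0010 (4 bits).
Byte 2: 0x94 = 10010100 (10xxxxxx ✓), payload 010100.
Byte 3: 0xAF = 10101111 (10xxxxxx ✓), payload 101111.
Concatenate: 0010010100101111 = 0x252F (16 bits → U+252F).

U+252F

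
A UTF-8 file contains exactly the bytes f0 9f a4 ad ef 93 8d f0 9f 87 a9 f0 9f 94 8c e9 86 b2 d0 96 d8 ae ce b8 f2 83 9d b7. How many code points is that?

9

Byte at offset 0: 0xF0 = 11110000 → 4-byte char (#1). Advance 4.
Byte at offset 4: 0xEF = 11101111 → 3-byte char (#2). Advance 3.
Byte at offset 7: 0xF0 = 11110000 → 4-byte char (#3). Advance 4.
Byte at offset 11: 0xF0 = 11110000 → 4-byte char (#4). Advance 4.
Byte at offset 15: 0xE9 = 11101001 → 3-byte char (#5). Advance 3.
Byte at offset 18: 0xD0 = 11010000 → 2-byte char (#6). Advance 2.
Byte at offset 20: 0xD8 = 11011000 → 2-byte char (#7). Advance 2.
Byte at offset 22: 0xCE = 11001110 → 2-byte char (#8). Advance 2.
Byte at offset 24: 0xF2 = 11110010 → 4-byte char (#9). Advance 4.
Reached end at offset 28 after 9 code points.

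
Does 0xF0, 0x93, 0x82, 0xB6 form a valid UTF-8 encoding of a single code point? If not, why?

Leading byte 0xF0 = 11110000 → 4-byte form.
Continuation bytes 0x93=10010011, 0x82=10000010, 0xB6=10110110 all match 10xxxxxx.
Decoded value 0x130B6 is ≥ 0x10000 (shortest form) and not a surrogate.

valid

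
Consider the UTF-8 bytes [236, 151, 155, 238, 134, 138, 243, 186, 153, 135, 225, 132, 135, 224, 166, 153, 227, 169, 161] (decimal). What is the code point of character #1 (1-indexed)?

U+C5DB

Offset 0: leading byte 0xEC = 11101100 → 3-byte char #1 = EC 97 9B.
Leading byte 0xEC = 11101100 matches 1110xxxx → 3-byte sequence.
Byte 1: 0xEC = 11101100, payload 1100 (4 bits).
Byte 2: 0x97 = 10010111 (10xxxxxx ✓), payload 010111.
Byte 3: 0x9B = 10011011 (10xxxxxx ✓), payload 011011.
Concatenate: 1100010111011011 = 0xC5DB (16 bits → U+C5DB).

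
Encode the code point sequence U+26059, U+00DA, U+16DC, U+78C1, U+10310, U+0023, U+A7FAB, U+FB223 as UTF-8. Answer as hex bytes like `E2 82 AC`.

F0 A6 81 99 C3 9A E1 9B 9C E7 A3 81 F0 90 8C 90 23 F2 A7 BE AB F3 BB 88 A3

U+26059: 4-byte form → F0 A6 81 99.
U+00DA: 2-byte form → C3 9A.
U+16DC: 3-byte form → E1 9B 9C.
U+78C1: 3-byte form → E7 A3 81.
U+10310: 4-byte form → F0 90 8C 90.
U+0023: 1-byte form → 23.
U+A7FAB: 4-byte form → F2 A7 BE AB.
U+FB223: 4-byte form → F3 BB 88 A3.
Concatenated (25 bytes): F0 A6 81 99 C3 9A E1 9B 9C E7 A3 81 F0 90 8C 90 23 F2 A7 BE AB F3 BB 88 A3.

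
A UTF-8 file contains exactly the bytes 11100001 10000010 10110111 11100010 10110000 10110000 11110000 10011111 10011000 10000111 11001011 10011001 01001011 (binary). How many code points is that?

Byte at offset 0: 0xE1 = 11100001 → 3-byte char (#1). Advance 3.
Byte at offset 3: 0xE2 = 11100010 → 3-byte char (#2). Advance 3.
Byte at offset 6: 0xF0 = 11110000 → 4-byte char (#3). Advance 4.
Byte at offset 10: 0xCB = 11001011 → 2-byte char (#4). Advance 2.
Byte at offset 12: 0x4B = 01001011 → 1-byte char (#5). Advance 1.
Reached end at offset 13 after 5 code points.

5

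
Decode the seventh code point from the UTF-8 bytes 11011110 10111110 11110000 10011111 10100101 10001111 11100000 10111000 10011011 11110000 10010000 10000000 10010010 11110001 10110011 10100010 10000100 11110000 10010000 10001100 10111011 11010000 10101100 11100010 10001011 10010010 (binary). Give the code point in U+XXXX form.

U+042C

Offset 0: leading byte 0xDE = 11011110 → 2-byte char #1 = DE BE.
Offset 2: leading byte 0xF0 = 11110000 → 4-byte char #2 = F0 9F A5 8F.
Offset 6: leading byte 0xE0 = 11100000 → 3-byte char #3 = E0 B8 9B.
Offset 9: leading byte 0xF0 = 11110000 → 4-byte char #4 = F0 90 80 92.
Offset 13: leading byte 0xF1 = 11110001 → 4-byte char #5 = F1 B3 A2 84.
Offset 17: leading byte 0xF0 = 11110000 → 4-byte char #6 = F0 90 8C BB.
Offset 21: leading byte 0xD0 = 11010000 → 2-byte char #7 = D0 AC.
Leading byte 0xD0 = 11010000 matches 110xxxxx → 2-byte sequence.
Byte 1: 0xD0 = 11010000, payload 10000 (5 bits).
Byte 2: 0xAC = 10101100 (10xxxxxx ✓), payload 101100.
Concatenate: 10000101100 = 0x42C (11 bits → U+042C).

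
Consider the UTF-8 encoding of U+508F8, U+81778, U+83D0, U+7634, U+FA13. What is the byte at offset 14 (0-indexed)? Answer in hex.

U+508F8 → 4-byte form F1 90 A3 B8 at offsets 0–3.
U+81778 → 4-byte form F2 81 9D B8 at offsets 4–7.
U+83D0 → 3-byte form E8 8F 90 at offsets 8–10.
U+7634 → 3-byte form E7 98 B4 at offsets 11–13.
U+FA13 → 3-byte form EF A8 93 at offsets 14–16.
Offset 14 falls in char 5's range; it's byte 1 of EF A8 93 = 0xEF.

0xEF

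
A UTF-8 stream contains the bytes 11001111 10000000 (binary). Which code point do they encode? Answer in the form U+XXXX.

Leading byte 0xCF = 11001111 matches 110xxxxx → 2-byte sequence.
Byte 1: 0xCF = 11001111, payload 01111 (5 bits).
Byte 2: 0x80 = 10000000 (10xxxxxx ✓), payload 000000.
Concatenate: 01111000000 = 0x3C0 (11 bits → U+03C0).

U+03C0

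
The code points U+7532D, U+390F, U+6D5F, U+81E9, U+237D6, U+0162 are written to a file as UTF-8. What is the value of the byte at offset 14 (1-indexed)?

1-indexed offset 14 is 0-indexed offset 13.
U+7532D → 4-byte form F1 B5 8C AD at offsets 0–3.
U+390F → 3-byte form E3 A4 8F at offsets 4–6.
U+6D5F → 3-byte form E6 B5 9F at offsets 7–9.
U+81E9 → 3-byte form E8 87 A9 at offsets 10–12.
U+237D6 → 4-byte form F0 A3 9F 96 at offsets 13–16.
Offset 13 falls in char 5's range; it's byte 1 of F0 A3 9F 96 = 0xF0.

0xF0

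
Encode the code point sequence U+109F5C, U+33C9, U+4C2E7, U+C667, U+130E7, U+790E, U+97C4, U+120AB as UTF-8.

F4 89 BD 9C E3 8F 89 F1 8C 8B A7 EC 99 A7 F0 93 83 A7 E7 A4 8E E9 9F 84 F0 92 82 AB

U+109F5C: 4-byte form → F4 89 BD 9C.
U+33C9: 3-byte form → E3 8F 89.
U+4C2E7: 4-byte form → F1 8C 8B A7.
U+C667: 3-byte form → EC 99 A7.
U+130E7: 4-byte form → F0 93 83 A7.
U+790E: 3-byte form → E7 A4 8E.
U+97C4: 3-byte form → E9 9F 84.
U+120AB: 4-byte form → F0 92 82 AB.
Concatenated (28 bytes): F4 89 BD 9C E3 8F 89 F1 8C 8B A7 EC 99 A7 F0 93 83 A7 E7 A4 8E E9 9F 84 F0 92 82 AB.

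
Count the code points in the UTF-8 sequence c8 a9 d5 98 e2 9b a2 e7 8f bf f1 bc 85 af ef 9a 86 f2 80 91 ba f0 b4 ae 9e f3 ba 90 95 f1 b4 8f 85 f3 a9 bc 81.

11

Byte at offset 0: 0xC8 = 11001000 → 2-byte char (#1). Advance 2.
Byte at offset 2: 0xD5 = 11010101 → 2-byte char (#2). Advance 2.
Byte at offset 4: 0xE2 = 11100010 → 3-byte char (#3). Advance 3.
Byte at offset 7: 0xE7 = 11100111 → 3-byte char (#4). Advance 3.
Byte at offset 10: 0xF1 = 11110001 → 4-byte char (#5). Advance 4.
Byte at offset 14: 0xEF = 11101111 → 3-byte char (#6). Advance 3.
Byte at offset 17: 0xF2 = 11110010 → 4-byte char (#7). Advance 4.
Byte at offset 21: 0xF0 = 11110000 → 4-byte char (#8). Advance 4.
Byte at offset 25: 0xF3 = 11110011 → 4-byte char (#9). Advance 4.
Byte at offset 29: 0xF1 = 11110001 → 4-byte char (#10). Advance 4.
Byte at offset 33: 0xF3 = 11110011 → 4-byte char (#11). Advance 4.
Reached end at offset 37 after 11 code points.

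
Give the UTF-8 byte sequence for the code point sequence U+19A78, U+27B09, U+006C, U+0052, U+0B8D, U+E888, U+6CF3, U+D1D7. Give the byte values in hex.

U+19A78: 4-byte form → F0 99 A9 B8.
U+27B09: 4-byte form → F0 A7 AC 89.
U+006C: 1-byte form → 6C.
U+0052: 1-byte form → 52.
U+0B8D: 3-byte form → E0 AE 8D.
U+E888: 3-byte form → EE A2 88.
U+6CF3: 3-byte form → E6 B3 B3.
U+D1D7: 3-byte form → ED 87 97.
Concatenated (22 bytes): F0 99 A9 B8 F0 A7 AC 89 6C 52 E0 AE 8D EE A2 88 E6 B3 B3 ED 87 97.

F0 99 A9 B8 F0 A7 AC 89 6C 52 E0 AE 8D EE A2 88 E6 B3 B3 ED 87 97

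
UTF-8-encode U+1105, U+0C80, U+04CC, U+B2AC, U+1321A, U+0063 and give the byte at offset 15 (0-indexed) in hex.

U+1105 → 3-byte form E1 84 85 at offsets 0–2.
U+0C80 → 3-byte form E0 B2 80 at offsets 3–5.
U+04CC → 2-byte form D3 8C at offsets 6–7.
U+B2AC → 3-byte form EB 8A AC at offsets 8–10.
U+1321A → 4-byte form F0 93 88 9A at offsets 11–14.
U+0063 → 1-byte form 63 at offsets 15–15.
Offset 15 falls in char 6's range; it's byte 1 of 63 = 0x63.

0x63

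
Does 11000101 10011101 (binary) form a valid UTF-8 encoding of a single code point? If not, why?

Leading byte 0xC5 = 11000101 → 2-byte form.
Continuation bytes 0x9D=10011101 all match 10xxxxxx.
Decoded value 0x15D is ≥ 0x80 (shortest form) and not a surrogate.

valid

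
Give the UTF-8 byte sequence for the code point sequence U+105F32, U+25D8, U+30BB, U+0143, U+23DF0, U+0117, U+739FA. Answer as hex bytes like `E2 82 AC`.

F4 85 BC B2 E2 97 98 E3 82 BB C5 83 F0 A3 B7 B0 C4 97 F1 B3 A7 BA

U+105F32: 4-byte form → F4 85 BC B2.
U+25D8: 3-byte form → E2 97 98.
U+30BB: 3-byte form → E3 82 BB.
U+0143: 2-byte form → C5 83.
U+23DF0: 4-byte form → F0 A3 B7 B0.
U+0117: 2-byte form → C4 97.
U+739FA: 4-byte form → F1 B3 A7 BA.
Concatenated (22 bytes): F4 85 BC B2 E2 97 98 E3 82 BB C5 83 F0 A3 B7 B0 C4 97 F1 B3 A7 BA.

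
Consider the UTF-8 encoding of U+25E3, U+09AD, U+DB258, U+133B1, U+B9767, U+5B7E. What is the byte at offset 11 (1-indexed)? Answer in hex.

1-indexed offset 11 is 0-indexed offset 10.
U+25E3 → 3-byte form E2 97 A3 at offsets 0–2.
U+09AD → 3-byte form E0 A6 AD at offsets 3–5.
U+DB258 → 4-byte form F3 9B 89 98 at offsets 6–9.
U+133B1 → 4-byte form F0 93 8E B1 at offsets 10–13.
Offset 10 falls in char 4's range; it's byte 1 of F0 93 8E B1 = 0xF0.

0xF0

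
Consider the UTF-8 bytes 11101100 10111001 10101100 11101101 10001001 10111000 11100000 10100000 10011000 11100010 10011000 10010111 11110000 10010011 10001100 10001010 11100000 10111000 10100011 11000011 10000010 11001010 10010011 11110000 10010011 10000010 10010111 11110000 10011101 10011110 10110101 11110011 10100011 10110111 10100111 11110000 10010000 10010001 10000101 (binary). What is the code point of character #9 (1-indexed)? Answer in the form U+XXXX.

Offset 0: leading byte 0xEC = 11101100 → 3-byte char #1 = EC B9 AC.
Offset 3: leading byte 0xED = 11101101 → 3-byte char #2 = ED 89 B8.
Offset 6: leading byte 0xE0 = 11100000 → 3-byte char #3 = E0 A0 98.
Offset 9: leading byte 0xE2 = 11100010 → 3-byte char #4 = E2 98 97.
Offset 12: leading byte 0xF0 = 11110000 → 4-byte char #5 = F0 93 8C 8A.
Offset 16: leading byte 0xE0 = 11100000 → 3-byte char #6 = E0 B8 A3.
Offset 19: leading byte 0xC3 = 11000011 → 2-byte char #7 = C3 82.
Offset 21: leading byte 0xCA = 11001010 → 2-byte char #8 = CA 93.
Offset 23: leading byte 0xF0 = 11110000 → 4-byte char #9 = F0 93 82 97.
Leading byte 0xF0 = 11110000 matches 11110xxx → 4-byte sequence.
Byte 1: 0xF0 = 11110000, payload 000 (3 bits).
Byte 2: 0x93 = 10010011 (10xxxxxx ✓), payload 010011.
Byte 3: 0x82 = 10000010 (10xxxxxx ✓), payload 000010.
Byte 4: 0x97 = 10010111 (10xxxxxx ✓), payload 010111.
Concatenate: 000010011000010010111 = 0x13097 (21 bits → U+13097).

U+13097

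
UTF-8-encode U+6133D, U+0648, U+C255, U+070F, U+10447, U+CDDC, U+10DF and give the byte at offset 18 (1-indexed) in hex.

1-indexed offset 18 is 0-indexed offset 17.
U+6133D → 4-byte form F1 A1 8C BD at offsets 0–3.
U+0648 → 2-byte form D9 88 at offsets 4–5.
U+C255 → 3-byte form EC 89 95 at offsets 6–8.
U+070F → 2-byte form DC 8F at offsets 9–10.
U+10447 → 4-byte form F0 90 91 87 at offsets 11–14.
U+CDDC → 3-byte form EC B7 9C at offsets 15–17.
Offset 17 falls in char 6's range; it's byte 3 of EC B7 9C = 0x9C.

0x9C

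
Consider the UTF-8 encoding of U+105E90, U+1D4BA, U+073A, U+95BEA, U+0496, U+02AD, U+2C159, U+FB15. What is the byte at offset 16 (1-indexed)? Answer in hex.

1-indexed offset 16 is 0-indexed offset 15.
U+105E90 → 4-byte form F4 85 BA 90 at offsets 0–3.
U+1D4BA → 4-byte form F0 9D 92 BA at offsets 4–7.
U+073A → 2-byte form DC BA at offsets 8–9.
U+95BEA → 4-byte form F2 95 AF AA at offsets 10–13.
U+0496 → 2-byte form D2 96 at offsets 14–15.
Offset 15 falls in char 5's range; it's byte 2 of D2 96 = 0x96.

0x96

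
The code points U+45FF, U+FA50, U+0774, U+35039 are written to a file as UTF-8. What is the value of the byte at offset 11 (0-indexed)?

U+45FF → 3-byte form E4 97 BF at offsets 0–2.
U+FA50 → 3-byte form EF A9 90 at offsets 3–5.
U+0774 → 2-byte form DD B4 at offsets 6–7.
U+35039 → 4-byte form F0 B5 80 B9 at offsets 8–11.
Offset 11 falls in char 4's range; it's byte 4 of F0 B5 80 B9 = 0xB9.

0xB9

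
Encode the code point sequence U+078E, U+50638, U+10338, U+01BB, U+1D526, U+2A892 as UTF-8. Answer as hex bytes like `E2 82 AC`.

DE 8E F1 90 98 B8 F0 90 8C B8 C6 BB F0 9D 94 A6 F0 AA A2 92

U+078E: 2-byte form → DE 8E.
U+50638: 4-byte form → F1 90 98 B8.
U+10338: 4-byte form → F0 90 8C B8.
U+01BB: 2-byte form → C6 BB.
U+1D526: 4-byte form → F0 9D 94 A6.
U+2A892: 4-byte form → F0 AA A2 92.
Concatenated (20 bytes): DE 8E F1 90 98 B8 F0 90 8C B8 C6 BB F0 9D 94 A6 F0 AA A2 92.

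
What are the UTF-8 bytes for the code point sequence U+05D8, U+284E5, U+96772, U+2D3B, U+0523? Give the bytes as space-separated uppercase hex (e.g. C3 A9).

U+05D8: 2-byte form → D7 98.
U+284E5: 4-byte form → F0 A8 93 A5.
U+96772: 4-byte form → F2 96 9D B2.
U+2D3B: 3-byte form → E2 B4 BB.
U+0523: 2-byte form → D4 A3.
Concatenated (15 bytes): D7 98 F0 A8 93 A5 F2 96 9D B2 E2 B4 BB D4 A3.

D7 98 F0 A8 93 A5 F2 96 9D B2 E2 B4 BB D4 A3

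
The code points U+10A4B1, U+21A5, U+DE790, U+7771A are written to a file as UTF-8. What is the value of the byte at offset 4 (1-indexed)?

1-indexed offset 4 is 0-indexed offset 3.
U+10A4B1 → 4-byte form F4 8A 92 B1 at offsets 0–3.
Offset 3 falls in char 1's range; it's byte 4 of F4 8A 92 B1 = 0xB1.

0xB1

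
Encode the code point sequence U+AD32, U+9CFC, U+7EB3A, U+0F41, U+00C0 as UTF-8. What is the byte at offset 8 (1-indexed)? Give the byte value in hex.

1-indexed offset 8 is 0-indexed offset 7.
U+AD32 → 3-byte form EA B4 B2 at offsets 0–2.
U+9CFC → 3-byte form E9 B3 BC at offsets 3–5.
U+7EB3A → 4-byte form F1 BE AC BA at offsets 6–9.
Offset 7 falls in char 3's range; it's byte 2 of F1 BE AC BA = 0xBE.

0xBE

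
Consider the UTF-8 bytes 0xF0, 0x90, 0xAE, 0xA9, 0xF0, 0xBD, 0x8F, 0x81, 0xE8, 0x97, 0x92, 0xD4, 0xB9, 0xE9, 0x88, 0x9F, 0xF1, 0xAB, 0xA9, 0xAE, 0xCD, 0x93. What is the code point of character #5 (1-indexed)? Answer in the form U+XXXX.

U+921F

Offset 0: leading byte 0xF0 = 11110000 → 4-byte char #1 = F0 90 AE A9.
Offset 4: leading byte 0xF0 = 11110000 → 4-byte char #2 = F0 BD 8F 81.
Offset 8: leading byte 0xE8 = 11101000 → 3-byte char #3 = E8 97 92.
Offset 11: leading byte 0xD4 = 11010100 → 2-byte char #4 = D4 B9.
Offset 13: leading byte 0xE9 = 11101001 → 3-byte char #5 = E9 88 9F.
Leading byte 0xE9 = 11101001 matches 1110xxxx → 3-byte sequence.
Byte 1: 0xE9 = 11101001, payload 1001 (4 bits).
Byte 2: 0x88 = 10001000 (10xxxxxx ✓), payload 001000.
Byte 3: 0x9F = 10011111 (10xxxxxx ✓), payload 011111.
Concatenate: 1001001000011111 = 0x921F (16 bits → U+921F).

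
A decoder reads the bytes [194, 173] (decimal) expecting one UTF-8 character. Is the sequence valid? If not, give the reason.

valid

Leading byte 0xC2 = 11000010 → 2-byte form.
Continuation bytes 0xAD=10101101 all match 10xxxxxx.
Decoded value 0xAD is ≥ 0x80 (shortest form) and not a surrogate.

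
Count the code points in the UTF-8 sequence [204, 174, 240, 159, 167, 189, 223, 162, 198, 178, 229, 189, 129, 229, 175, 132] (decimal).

Byte at offset 0: 0xCC = 11001100 → 2-byte char (#1). Advance 2.
Byte at offset 2: 0xF0 = 11110000 → 4-byte char (#2). Advance 4.
Byte at offset 6: 0xDF = 11011111 → 2-byte char (#3). Advance 2.
Byte at offset 8: 0xC6 = 11000110 → 2-byte char (#4). Advance 2.
Byte at offset 10: 0xE5 = 11100101 → 3-byte char (#5). Advance 3.
Byte at offset 13: 0xE5 = 11100101 → 3-byte char (#6). Advance 3.
Reached end at offset 16 after 6 code points.

6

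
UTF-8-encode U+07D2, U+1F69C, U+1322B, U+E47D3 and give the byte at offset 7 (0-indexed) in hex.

U+07D2 → 2-byte form DF 92 at offsets 0–1.
U+1F69C → 4-byte form F0 9F 9A 9C at offsets 2–5.
U+1322B → 4-byte form F0 93 88 AB at offsets 6–9.
Offset 7 falls in char 3's range; it's byte 2 of F0 93 88 AB = 0x93.

0x93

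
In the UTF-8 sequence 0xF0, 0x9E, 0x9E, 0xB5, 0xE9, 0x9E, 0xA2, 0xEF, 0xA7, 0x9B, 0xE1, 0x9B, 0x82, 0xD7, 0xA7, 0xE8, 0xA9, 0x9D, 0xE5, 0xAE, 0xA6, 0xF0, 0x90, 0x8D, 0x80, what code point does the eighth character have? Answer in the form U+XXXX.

U+10340

Offset 0: leading byte 0xF0 = 11110000 → 4-byte char #1 = F0 9E 9E B5.
Offset 4: leading byte 0xE9 = 11101001 → 3-byte char #2 = E9 9E A2.
Offset 7: leading byte 0xEF = 11101111 → 3-byte char #3 = EF A7 9B.
Offset 10: leading byte 0xE1 = 11100001 → 3-byte char #4 = E1 9B 82.
Offset 13: leading byte 0xD7 = 11010111 → 2-byte char #5 = D7 A7.
Offset 15: leading byte 0xE8 = 11101000 → 3-byte char #6 = E8 A9 9D.
Offset 18: leading byte 0xE5 = 11100101 → 3-byte char #7 = E5 AE A6.
Offset 21: leading byte 0xF0 = 11110000 → 4-byte char #8 = F0 90 8D 80.
Leading byte 0xF0 = 11110000 matches 11110xxx → 4-byte sequence.
Byte 1: 0xF0 = 11110000, payload 000 (3 bits).
Byte 2: 0x90 = 10010000 (10xxxxxx ✓), payload 010000.
Byte 3: 0x8D = 10001101 (10xxxxxx ✓), payload 001101.
Byte 4: 0x80 = 10000000 (10xxxxxx ✓), payload 000000.
Concatenate: 000010000001101000000 = 0x10340 (21 bits → U+10340).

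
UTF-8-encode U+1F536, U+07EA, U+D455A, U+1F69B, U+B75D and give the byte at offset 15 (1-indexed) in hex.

1-indexed offset 15 is 0-indexed offset 14.
U+1F536 → 4-byte form F0 9F 94 B6 at offsets 0–3.
U+07EA → 2-byte form DF AA at offsets 4–5.
U+D455A → 4-byte form F3 94 95 9A at offsets 6–9.
U+1F69B → 4-byte form F0 9F 9A 9B at offsets 10–13.
U+B75D → 3-byte form EB 9D 9D at offsets 14–16.
Offset 14 falls in char 5's range; it's byte 1 of EB 9D 9D = 0xEB.

0xEB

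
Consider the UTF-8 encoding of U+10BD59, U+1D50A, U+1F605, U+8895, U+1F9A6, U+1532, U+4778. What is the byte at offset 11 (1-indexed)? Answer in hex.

1-indexed offset 11 is 0-indexed offset 10.
U+10BD59 → 4-byte form F4 8B B5 99 at offsets 0–3.
U+1D50A → 4-byte form F0 9D 94 8A at offsets 4–7.
U+1F605 → 4-byte form F0 9F 98 85 at offsets 8–11.
Offset 10 falls in char 3's range; it's byte 3 of F0 9F 98 85 = 0x98.

0x98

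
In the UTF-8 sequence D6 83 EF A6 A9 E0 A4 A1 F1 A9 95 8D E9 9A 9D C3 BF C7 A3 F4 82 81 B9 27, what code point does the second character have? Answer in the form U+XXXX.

Offset 0: leading byte 0xD6 = 11010110 → 2-byte char #1 = D6 83.
Offset 2: leading byte 0xEF = 11101111 → 3-byte char #2 = EF A6 A9.
Leading byte 0xEF = 11101111 matches 1110xxxx → 3-byte sequence.
Byte 1: 0xEF = 11101111, payload 1111 (4 bits).
Byte 2: 0xA6 = 10100110 (10xxxxxx ✓), payload 100110.
Byte 3: 0xA9 = 10101001 (10xxxxxx ✓), payload 101001.
Concatenate: 1111100110101001 = 0xF9A9 (16 bits → U+F9A9).

U+F9A9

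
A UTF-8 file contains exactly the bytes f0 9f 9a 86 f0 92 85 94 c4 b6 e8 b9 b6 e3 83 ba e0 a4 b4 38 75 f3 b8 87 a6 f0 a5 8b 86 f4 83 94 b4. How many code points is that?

11

Byte at offset 0: 0xF0 = 11110000 → 4-byte char (#1). Advance 4.
Byte at offset 4: 0xF0 = 11110000 → 4-byte char (#2). Advance 4.
Byte at offset 8: 0xC4 = 11000100 → 2-byte char (#3). Advance 2.
Byte at offset 10: 0xE8 = 11101000 → 3-byte char (#4). Advance 3.
Byte at offset 13: 0xE3 = 11100011 → 3-byte char (#5). Advance 3.
Byte at offset 16: 0xE0 = 11100000 → 3-byte char (#6). Advance 3.
Byte at offset 19: 0x38 = 00111000 → 1-byte char (#7). Advance 1.
Byte at offset 20: 0x75 = 01110101 → 1-byte char (#8). Advance 1.
Byte at offset 21: 0xF3 = 11110011 → 4-byte char (#9). Advance 4.
Byte at offset 25: 0xF0 = 11110000 → 4-byte char (#10). Advance 4.
Byte at offset 29: 0xF4 = 11110100 → 4-byte char (#11). Advance 4.
Reached end at offset 33 after 11 code points.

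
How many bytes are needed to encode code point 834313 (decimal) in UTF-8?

4

U+CBB09 = 0xCBB09. UTF-8 uses 1 byte below 0x80, 2 below 0x800, 3 below 0x10000, 4 up to 0x10FFFF. 0xCBB09 is in U+10000–U+10FFFF → 4 bytes.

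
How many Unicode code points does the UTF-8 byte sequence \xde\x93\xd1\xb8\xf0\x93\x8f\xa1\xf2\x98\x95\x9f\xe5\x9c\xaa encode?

Byte at offset 0: 0xDE = 11011110 → 2-byte char (#1). Advance 2.
Byte at offset 2: 0xD1 = 11010001 → 2-byte char (#2). Advance 2.
Byte at offset 4: 0xF0 = 11110000 → 4-byte char (#3). Advance 4.
Byte at offset 8: 0xF2 = 11110010 → 4-byte char (#4). Advance 4.
Byte at offset 12: 0xE5 = 11100101 → 3-byte char (#5). Advance 3.
Reached end at offset 15 after 5 code points.

5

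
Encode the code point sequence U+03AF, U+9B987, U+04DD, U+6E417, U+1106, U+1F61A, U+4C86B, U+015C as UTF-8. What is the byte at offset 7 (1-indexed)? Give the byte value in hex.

1-indexed offset 7 is 0-indexed offset 6.
U+03AF → 2-byte form CE AF at offsets 0–1.
U+9B987 → 4-byte form F2 9B A6 87 at offsets 2–5.
U+04DD → 2-byte form D3 9D at offsets 6–7.
Offset 6 falls in char 3's range; it's byte 1 of D3 9D = 0xD3.

0xD3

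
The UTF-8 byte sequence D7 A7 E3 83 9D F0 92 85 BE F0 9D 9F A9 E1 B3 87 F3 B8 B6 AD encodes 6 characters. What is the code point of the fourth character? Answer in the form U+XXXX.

Offset 0: leading byte 0xD7 = 11010111 → 2-byte char #1 = D7 A7.
Offset 2: leading byte 0xE3 = 11100011 → 3-byte char #2 = E3 83 9D.
Offset 5: leading byte 0xF0 = 11110000 → 4-byte char #3 = F0 92 85 BE.
Offset 9: leading byte 0xF0 = 11110000 → 4-byte char #4 = F0 9D 9F A9.
Leading byte 0xF0 = 11110000 matches 11110xxx → 4-byte sequence.
Byte 1: 0xF0 = 11110000, payload 000 (3 bits).
Byte 2: 0x9D = 10011101 (10xxxxxx ✓), payload 011101.
Byte 3: 0x9F = 10011111 (10xxxxxx ✓), payload 011111.
Byte 4: 0xA9 = 10101001 (10xxxxxx ✓), payload 101001.
Concatenate: 000011101011111101001 = 0x1D7E9 (21 bits → U+1D7E9).

U+1D7E9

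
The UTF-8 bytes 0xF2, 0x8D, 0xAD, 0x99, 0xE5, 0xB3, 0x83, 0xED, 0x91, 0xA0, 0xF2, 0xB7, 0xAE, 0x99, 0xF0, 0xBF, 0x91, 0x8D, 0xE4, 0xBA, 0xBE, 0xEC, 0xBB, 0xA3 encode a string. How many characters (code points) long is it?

Byte at offset 0: 0xF2 = 11110010 → 4-byte char (#1). Advance 4.
Byte at offset 4: 0xE5 = 11100101 → 3-byte char (#2). Advance 3.
Byte at offset 7: 0xED = 11101101 → 3-byte char (#3). Advance 3.
Byte at offset 10: 0xF2 = 11110010 → 4-byte char (#4). Advance 4.
Byte at offset 14: 0xF0 = 11110000 → 4-byte char (#5). Advance 4.
Byte at offset 18: 0xE4 = 11100100 → 3-byte char (#6). Advance 3.
Byte at offset 21: 0xEC = 11101100 → 3-byte char (#7). Advance 3.
Reached end at offset 24 after 7 code points.

7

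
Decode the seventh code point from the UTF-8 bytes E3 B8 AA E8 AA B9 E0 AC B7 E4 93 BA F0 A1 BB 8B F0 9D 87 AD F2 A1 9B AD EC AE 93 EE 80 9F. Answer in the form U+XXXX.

U+A16ED

Offset 0: leading byte 0xE3 = 11100011 → 3-byte char #1 = E3 B8 AA.
Offset 3: leading byte 0xE8 = 11101000 → 3-byte char #2 = E8 AA B9.
Offset 6: leading byte 0xE0 = 11100000 → 3-byte char #3 = E0 AC B7.
Offset 9: leading byte 0xE4 = 11100100 → 3-byte char #4 = E4 93 BA.
Offset 12: leading byte 0xF0 = 11110000 → 4-byte char #5 = F0 A1 BB 8B.
Offset 16: leading byte 0xF0 = 11110000 → 4-byte char #6 = F0 9D 87 AD.
Offset 20: leading byte 0xF2 = 11110010 → 4-byte char #7 = F2 A1 9B AD.
Leading byte 0xF2 = 11110010 matches 11110xxx → 4-byte sequence.
Byte 1: 0xF2 = 11110010, payload 010 (3 bits).
Byte 2: 0xA1 = 10100001 (10xxxxxx ✓), payload 100001.
Byte 3: 0x9B = 10011011 (10xxxxxx ✓), payload 011011.
Byte 4: 0xAD = 10101101 (10xxxxxx ✓), payload 101101.
Concatenate: 010100001011011101101 = 0xA16ED (21 bits → U+A16ED).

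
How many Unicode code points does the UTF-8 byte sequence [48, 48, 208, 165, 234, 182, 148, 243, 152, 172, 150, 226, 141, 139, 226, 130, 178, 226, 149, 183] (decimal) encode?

Byte at offset 0: 0x30 = 00110000 → 1-byte char (#1). Advance 1.
Byte at offset 1: 0x30 = 00110000 → 1-byte char (#2). Advance 1.
Byte at offset 2: 0xD0 = 11010000 → 2-byte char (#3). Advance 2.
Byte at offset 4: 0xEA = 11101010 → 3-byte char (#4). Advance 3.
Byte at offset 7: 0xF3 = 11110011 → 4-byte char (#5). Advance 4.
Byte at offset 11: 0xE2 = 11100010 → 3-byte char (#6). Advance 3.
Byte at offset 14: 0xE2 = 11100010 → 3-byte char (#7). Advance 3.
Byte at offset 17: 0xE2 = 11100010 → 3-byte char (#8). Advance 3.
Reached end at offset 20 after 8 code points.

8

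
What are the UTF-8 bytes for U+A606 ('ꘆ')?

EA 98 86

U+A606 = 0xA606 = 42502 decimal. In range U+0800–U+FFFF → 3-byte form: 1110xxxx 10xxxxxx 10xxxxxx.
Binary (16 bits): 1010011000000110.
Split 4+6+6: 1010 | 011000 | 000110.
Byte 1: 11101010 = 0xEA.
Byte 2: 10011000 = 0x98.
Byte 3: 10000110 = 0x86.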